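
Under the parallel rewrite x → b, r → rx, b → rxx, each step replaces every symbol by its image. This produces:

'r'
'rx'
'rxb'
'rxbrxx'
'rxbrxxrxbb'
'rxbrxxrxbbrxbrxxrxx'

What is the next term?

Applying the rule to each of the 19 symbols of rxbrxxrxbbrxbrxxrxx gives the pieces rx b rxx rx b b rx b rxx rxx rx b rxx rx b b rx b b, which concatenate to the answer.

rxbrxxrxbbrxbrxxrxxrxbrxxrxbbrxbb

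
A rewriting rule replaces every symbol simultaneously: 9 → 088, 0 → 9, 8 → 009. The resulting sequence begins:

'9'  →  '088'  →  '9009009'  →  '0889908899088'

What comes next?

Rewriting the 13 symbols of 0889908899088 one by one yields 9 009 009 088 088 9 009 009 088 088 9 009 009; concatenated:

900900908808890090090880889009009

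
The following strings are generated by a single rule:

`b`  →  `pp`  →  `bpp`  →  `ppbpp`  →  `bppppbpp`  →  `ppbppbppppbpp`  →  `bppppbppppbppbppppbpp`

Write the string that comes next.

From term 3 onward, concatenate the second-to-last term with the last: b·pp = bpp, pp·bpp = ppbpp, …
Continuing: ppbppbppppbpp · bppppbppppbppbppppbpp gives term 8.

ppbppbppppbppbppppbppppbppbppppbpp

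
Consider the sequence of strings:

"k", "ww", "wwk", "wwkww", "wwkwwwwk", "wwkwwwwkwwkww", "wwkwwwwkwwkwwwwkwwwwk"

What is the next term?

wwkwwwwkwwkwwwwkwwwwkwwkwwwwkwwkww

This is a Fibonacci-style word recurrence s(k) = s(k−1)·s(k−2): e.g. ww·k = wwk.
The next term joins wwkwwwwkwwkwwwwkwwwwk and wwkwwwwkwwkww.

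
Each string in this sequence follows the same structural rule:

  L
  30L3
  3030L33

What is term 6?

3030303030L33333

Every step adds 30 to the front and 3 to the end of the previous string.
From 3030L33, 3 further steps: 3030L33 → 303030L333 → 30303030L3333 → (answer).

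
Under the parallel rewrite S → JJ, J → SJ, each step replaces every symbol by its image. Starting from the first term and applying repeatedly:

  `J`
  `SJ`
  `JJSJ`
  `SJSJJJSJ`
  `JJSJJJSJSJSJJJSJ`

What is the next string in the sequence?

SJSJJJSJSJSJJJSJJJSJJJSJSJSJJJSJ

Replace each of the 16 characters of JJSJJJSJSJSJJJSJ in place — SJ SJ JJ SJ SJ SJ JJ SJ JJ SJ JJ SJ SJ SJ JJ SJ — and concatenate.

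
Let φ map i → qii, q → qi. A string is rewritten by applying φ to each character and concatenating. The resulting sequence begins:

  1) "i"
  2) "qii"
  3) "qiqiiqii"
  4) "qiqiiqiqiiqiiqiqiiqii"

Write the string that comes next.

φ(qiqiiqiqiiqiiqiqiiqii) expands symbol-by-symbol to qi qii qi qii qii qi qii qi qii qii qi qii qii qi qii qi qii qii qi qii qii; joining the 21 pieces gives the next term.

qiqiiqiqiiqiiqiqiiqiqiiqiiqiqiiqiiqiqiiqiqiiqiiqiqiiqii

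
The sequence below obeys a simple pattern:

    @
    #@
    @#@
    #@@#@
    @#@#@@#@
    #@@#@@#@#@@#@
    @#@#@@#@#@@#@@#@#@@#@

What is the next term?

#@@#@@#@#@@#@@#@#@@#@#@@#@@#@#@@#@

From term 3 onward, concatenate the second-to-last term with the last: @·#@ = @#@, #@·@#@ = #@@#@, …
So term 8 is #@@#@@#@#@@#@·@#@#@@#@#@@#@@#@#@@#@.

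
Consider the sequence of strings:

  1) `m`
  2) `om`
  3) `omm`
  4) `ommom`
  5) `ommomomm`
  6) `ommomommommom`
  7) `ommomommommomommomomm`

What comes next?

Each term (from the third on) is the previous term followed by the one before it: term 3 = om·m = omm.
Continuing: ommomommommomommomomm · ommomommommom gives term 8.

ommomommommomommomommommomommommom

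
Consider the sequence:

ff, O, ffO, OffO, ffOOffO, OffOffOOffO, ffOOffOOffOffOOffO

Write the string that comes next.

OffOffOOffOffOOffOOffOffOOffO

This is a Fibonacci-style word recurrence s(k) = s(k−2)·s(k−1): e.g. ff·O = ffO.
The next term joins OffOffOOffO and ffOOffOOffOffOOffO.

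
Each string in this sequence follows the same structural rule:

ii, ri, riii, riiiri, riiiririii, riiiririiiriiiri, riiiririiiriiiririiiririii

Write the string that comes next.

This is a Fibonacci-style word recurrence s(k) = s(k−1)·s(k−2): e.g. ri·ii = riii.
The next term joins riiiririiiriiiririiiririii and riiiririiiriiiri.

riiiririiiriiiririiiririiiriiiririiiriiiri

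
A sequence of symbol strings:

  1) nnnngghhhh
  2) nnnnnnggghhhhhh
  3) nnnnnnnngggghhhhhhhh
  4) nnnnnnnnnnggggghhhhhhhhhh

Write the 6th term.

nnnnnnnnnnnnnnggggggghhhhhhhhhhhhhh

The n-th term is 2n+2 n's then n+1 g's then 2n+2 h's (n = 1, 2, …).
At n = 6 the blocks have lengths 14, 7, 14.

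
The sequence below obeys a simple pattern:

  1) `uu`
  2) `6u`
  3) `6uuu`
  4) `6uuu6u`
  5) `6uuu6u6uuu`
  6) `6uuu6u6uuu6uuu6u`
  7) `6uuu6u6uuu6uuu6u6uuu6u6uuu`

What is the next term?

6uuu6u6uuu6uuu6u6uuu6u6uuu6uuu6u6uuu6uuu6u

Each term (from the third on) is the previous term followed by the one before it: term 3 = 6u·uu = 6uuu.
The next term joins 6uuu6u6uuu6uuu6u6uuu6u6uuu and 6uuu6u6uuu6uuu6u.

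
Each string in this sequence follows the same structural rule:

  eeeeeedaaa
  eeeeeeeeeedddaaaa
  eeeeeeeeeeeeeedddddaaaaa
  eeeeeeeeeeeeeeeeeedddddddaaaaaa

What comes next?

eeeeeeeeeeeeeeeeeeeeeedddddddddaaaaaaa

Each string has the form e^{4n+2} d^{2n-1} a^{n+2} (n = 1, 2, …).
For the next term, n = 5, so the run lengths are 22, 9, 7.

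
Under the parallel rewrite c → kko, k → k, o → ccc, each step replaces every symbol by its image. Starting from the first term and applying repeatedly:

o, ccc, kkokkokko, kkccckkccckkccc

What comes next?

kkkkokkokkokkkkokkokkokkkkokkokko

Replace each of the 15 characters of kkccckkccckkccc in place — k k kko kko kko k k kko kko kko k k kko kko kko — and concatenate.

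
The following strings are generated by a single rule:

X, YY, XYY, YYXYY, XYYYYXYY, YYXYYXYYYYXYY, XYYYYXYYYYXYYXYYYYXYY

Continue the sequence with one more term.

This is a Fibonacci-style word recurrence s(k) = s(k−2)·s(k−1): e.g. X·YY = XYY.
So term 8 is YYXYYXYYYYXYY·XYYYYXYYYYXYYXYYYYXYY.

YYXYYXYYYYXYYXYYYYXYYYYXYYXYYYYXYY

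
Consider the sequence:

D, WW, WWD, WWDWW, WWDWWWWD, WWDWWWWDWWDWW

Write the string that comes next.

WWDWWWWDWWDWWWWDWWWWD

From term 3 onward, concatenate the last term with the second-to-last: WW·D = WWD, WWD·WW = WWDWW, …
The next term joins WWDWWWWDWWDWW and WWDWWWWD.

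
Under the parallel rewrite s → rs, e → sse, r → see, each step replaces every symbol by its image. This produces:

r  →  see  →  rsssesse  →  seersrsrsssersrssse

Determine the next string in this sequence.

Rewriting the 19 symbols of seersrsrsssersrssse one by one yields rs sse sse see rs see rs see rs rs rs sse see rs see rs rs rs sse; concatenated:

rsssesseseersseersseersrsrssseseersseersrsrssse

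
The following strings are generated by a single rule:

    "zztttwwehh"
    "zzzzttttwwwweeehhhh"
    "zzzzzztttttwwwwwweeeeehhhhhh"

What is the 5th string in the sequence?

Reading off run lengths: z runs 2, 4, 6; t runs 3, 4, 5; w runs 2, 4, 6; e runs 1, 3, 5; h runs 2, 4, 6 — each is linear in n (n = 1, 2, …).
At n = 5 the blocks have lengths 10, 7, 10, 9, 10.

zzzzzzzzzztttttttwwwwwwwwwweeeeeeeeehhhhhhhhhh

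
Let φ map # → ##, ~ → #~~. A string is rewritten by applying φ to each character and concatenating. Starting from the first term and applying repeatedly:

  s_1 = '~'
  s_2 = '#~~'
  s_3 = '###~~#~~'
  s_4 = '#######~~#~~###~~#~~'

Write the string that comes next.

Rewriting the 20 symbols of #######~~#~~###~~#~~ one by one yields ## ## ## ## ## ## ## #~~ #~~ ## #~~ #~~ ## ## ## #~~ #~~ ## #~~ #~~; concatenated:

###############~~#~~###~~#~~#######~~#~~###~~#~~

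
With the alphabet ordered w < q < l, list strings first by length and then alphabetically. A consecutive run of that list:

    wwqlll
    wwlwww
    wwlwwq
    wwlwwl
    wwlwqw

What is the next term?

wwlwqq

Treat wwlwqw as a base-3 numeral over the given alphabet and add one, carrying through any trailing l's.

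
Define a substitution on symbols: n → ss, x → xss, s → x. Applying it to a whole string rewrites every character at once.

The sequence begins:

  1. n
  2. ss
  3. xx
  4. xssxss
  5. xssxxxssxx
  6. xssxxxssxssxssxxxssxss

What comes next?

Rewriting the 22 symbols of xssxxxssxssxssxxxssxss one by one yields xss x x xss xss xss x x xss x x xss x x xss xss xss x x xss x x; concatenated:

xssxxxssxssxssxxxssxxxssxxxssxssxssxxxssxx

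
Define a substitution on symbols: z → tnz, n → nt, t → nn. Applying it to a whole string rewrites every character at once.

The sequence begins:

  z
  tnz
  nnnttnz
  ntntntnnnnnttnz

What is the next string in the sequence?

ntnnntnnntnnntntntntntnnnnnttnz

φ(ntntntnnnnnttnz) expands symbol-by-symbol to nt nn nt nn nt nn nt nt nt nt nt nn nn nt tnz; joining the 15 pieces gives the next term.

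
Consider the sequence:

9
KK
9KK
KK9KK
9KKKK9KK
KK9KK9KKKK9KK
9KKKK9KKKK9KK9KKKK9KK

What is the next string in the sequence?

KK9KK9KKKK9KK9KKKK9KKKK9KK9KKKK9KK

Each term (from the third on) is the two preceding terms concatenated in order: term 3 = 9·KK = 9KK.
Continuing: KK9KK9KKKK9KK · 9KKKK9KKKK9KK9KKKK9KK gives term 8.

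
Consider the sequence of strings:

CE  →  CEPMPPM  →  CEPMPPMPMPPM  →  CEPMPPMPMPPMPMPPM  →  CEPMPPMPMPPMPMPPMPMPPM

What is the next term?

Every step adds PMPPM to the end: s(k+1) = s(k)·PMPPM.
So the next term is CEPMPPMPMPPMPMPPMPMPPM·PMPPM.

CEPMPPMPMPPMPMPPMPMPPMPMPPM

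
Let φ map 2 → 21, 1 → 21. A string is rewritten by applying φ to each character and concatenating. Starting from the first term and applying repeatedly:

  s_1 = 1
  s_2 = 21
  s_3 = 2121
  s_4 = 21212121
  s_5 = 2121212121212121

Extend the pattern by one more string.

Replace each of the 16 characters of 2121212121212121 in place — 21 21 21 21 21 21 21 21 21 21 21 21 21 21 21 21 — and concatenate.

21212121212121212121212121212121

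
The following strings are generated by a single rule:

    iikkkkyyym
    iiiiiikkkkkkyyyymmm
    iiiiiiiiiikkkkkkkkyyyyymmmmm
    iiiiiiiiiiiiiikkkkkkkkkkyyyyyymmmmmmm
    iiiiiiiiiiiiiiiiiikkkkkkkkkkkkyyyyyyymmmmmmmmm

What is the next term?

The n-th term is 4n-2 i's then 2n+2 k's then n+2 y's then 2n-1 m's (n = 1, 2, …).
Setting n = 6 gives 22, 14, 8, 11 characters in each block.

iiiiiiiiiiiiiiiiiiiiiikkkkkkkkkkkkkkyyyyyyyymmmmmmmmmmm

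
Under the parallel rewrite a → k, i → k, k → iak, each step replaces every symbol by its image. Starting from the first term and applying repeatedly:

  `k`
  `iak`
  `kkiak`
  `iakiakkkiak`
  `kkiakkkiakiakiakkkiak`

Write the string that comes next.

iakiakkkiakiakiakkkiakkkiakkkiakiakiakkkiak

φ(kkiakkkiakiakiakkkiak) expands symbol-by-symbol to iak iak k k iak iak iak k k iak k k iak k k iak iak iak k k iak; joining the 21 pieces gives the next term.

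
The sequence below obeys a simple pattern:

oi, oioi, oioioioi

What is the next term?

Every step duplicates the string.
Doubling oioioioi:

oioioioioioioioi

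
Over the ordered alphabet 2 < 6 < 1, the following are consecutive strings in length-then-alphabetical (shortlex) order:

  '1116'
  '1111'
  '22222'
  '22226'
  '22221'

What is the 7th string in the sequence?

Advancing 2 positions from 22221 through 22221 → 22262 reaches term 7.

22266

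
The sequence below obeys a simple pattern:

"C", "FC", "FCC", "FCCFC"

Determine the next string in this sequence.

This is a Fibonacci-style word recurrence s(k) = s(k−1)·s(k−2): e.g. FC·C = FCC.
Continuing: FCCFC · FCC gives term 5.

FCCFCFCC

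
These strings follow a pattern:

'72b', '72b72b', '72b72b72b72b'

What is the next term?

Each string is two copies of the previous one concatenated.
Doubling 72b72b72b72b:

72b72b72b72b72b72b72b72b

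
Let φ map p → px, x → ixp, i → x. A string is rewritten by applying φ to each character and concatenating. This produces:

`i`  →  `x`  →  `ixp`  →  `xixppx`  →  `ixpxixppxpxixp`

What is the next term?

xixppxixpxixppxpxixppxixpxixppx

Applying the rule to each of the 14 symbols of ixpxixppxpxixp gives the pieces x ixp px ixp x ixp px px ixp px ixp x ixp px, which concatenate to the answer.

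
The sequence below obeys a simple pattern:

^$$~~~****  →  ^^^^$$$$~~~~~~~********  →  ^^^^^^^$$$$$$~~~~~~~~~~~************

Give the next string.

Term n consists of 3n-2 ^'s, followed by 2n $'s, followed by 4n-1 ~'s, followed by 4n *'s (n = 1, 2, …).
Setting n = 4 gives 10, 8, 15, 16 characters in each block.

^^^^^^^^^^$$$$$$$$~~~~~~~~~~~~~~~****************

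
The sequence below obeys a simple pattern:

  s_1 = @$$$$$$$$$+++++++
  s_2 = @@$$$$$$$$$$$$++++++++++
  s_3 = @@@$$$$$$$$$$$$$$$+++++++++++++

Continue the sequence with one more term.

Reading off run lengths: @ runs 1, 2, 3; $ runs 9, 12, 15; + runs 7, 10, 13 — each is linear in n, where the shown terms are n = 2, 3, 4.
At n = 5 the blocks have lengths 4, 18, 16.

@@@@$$$$$$$$$$$$$$$$$$++++++++++++++++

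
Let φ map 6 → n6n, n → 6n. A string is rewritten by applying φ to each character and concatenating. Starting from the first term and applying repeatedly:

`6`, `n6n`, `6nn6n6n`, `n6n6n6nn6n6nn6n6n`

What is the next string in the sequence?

φ(n6n6n6nn6n6nn6n6n) expands symbol-by-symbol to 6n n6n 6n n6n 6n n6n 6n 6n n6n 6n n6n 6n 6n n6n 6n n6n 6n; joining the 17 pieces gives the next term.

6nn6n6nn6n6nn6n6n6nn6n6nn6n6n6nn6n6nn6n6n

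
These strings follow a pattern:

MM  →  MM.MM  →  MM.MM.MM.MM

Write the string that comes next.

MM.MM.MM.MM.MM.MM.MM.MM

Each string is two copies of the previous one joined by '.'.
One more doubling of MM.MM.MM.MM gives the answer.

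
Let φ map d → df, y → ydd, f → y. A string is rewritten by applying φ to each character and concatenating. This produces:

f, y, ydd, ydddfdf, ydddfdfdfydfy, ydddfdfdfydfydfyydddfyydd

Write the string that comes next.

Replace each of the 25 characters of ydddfdfdfydfydfyydddfyydd in place — ydd df df df y df y df y ydd df y ydd df y ydd ydd df df df y ydd ydd df df — and concatenate.

ydddfdfdfydfydfyydddfyydddfyyddydddfdfdfyyddydddfdf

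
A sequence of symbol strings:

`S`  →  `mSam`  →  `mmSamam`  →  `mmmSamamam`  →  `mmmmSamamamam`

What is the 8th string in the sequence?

Each term wraps the previous one in m on the left and am on the right.
From mmmmSamamamam, 3 further steps: mmmmSamamamam → mmmmmSamamamamam → mmmmmmSamamamamamam → (answer).

mmmmmmmSamamamamamamam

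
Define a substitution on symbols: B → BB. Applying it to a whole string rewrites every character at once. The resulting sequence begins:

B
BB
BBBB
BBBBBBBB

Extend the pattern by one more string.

Rewriting each symbol of BBBBBBBB: B→BB, B→BB, B→BB, B→BB, B→BB, B→BB, B→BB, B→BB, which concatenates to BB BB BB BB BB BB BB BB.

BBBBBBBBBBBBBBBB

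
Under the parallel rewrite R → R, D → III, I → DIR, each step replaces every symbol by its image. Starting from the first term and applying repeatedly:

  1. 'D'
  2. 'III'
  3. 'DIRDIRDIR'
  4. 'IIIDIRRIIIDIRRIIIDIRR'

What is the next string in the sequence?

Replace each of the 21 characters of IIIDIRRIIIDIRRIIIDIRR in place — DIR DIR DIR III DIR R R DIR DIR DIR III DIR R R DIR DIR DIR III DIR R R — and concatenate.

DIRDIRDIRIIIDIRRRDIRDIRDIRIIIDIRRRDIRDIRDIRIIIDIRRR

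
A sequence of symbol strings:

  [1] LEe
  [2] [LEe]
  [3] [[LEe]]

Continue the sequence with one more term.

Each term wraps the previous one in [ on the left and ] on the right.
Applying this once more to [[LEe]]:

[[[LEe]]]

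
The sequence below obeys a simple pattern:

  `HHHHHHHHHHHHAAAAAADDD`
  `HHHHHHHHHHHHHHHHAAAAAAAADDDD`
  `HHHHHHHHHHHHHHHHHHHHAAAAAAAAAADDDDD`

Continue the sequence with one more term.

The n-th term is 4n H's then 2n A's then n D's, where the shown terms are n = 3, 4, 5.
Setting n = 6 gives 24, 12, 6 characters in each block.

HHHHHHHHHHHHHHHHHHHHHHHHAAAAAAAAAAAADDDDDD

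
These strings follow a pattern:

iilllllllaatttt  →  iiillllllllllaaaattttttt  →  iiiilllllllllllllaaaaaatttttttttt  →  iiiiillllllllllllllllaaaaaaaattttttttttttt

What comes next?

The n-th term is n i's then 3n+1 l's then 2n-2 a's then 3n-2 t's, where the shown terms are n = 2, 3, 4, 5.
Setting n = 6 gives 6, 19, 10, 16 characters in each block.

iiiiiilllllllllllllllllllaaaaaaaaaatttttttttttttttt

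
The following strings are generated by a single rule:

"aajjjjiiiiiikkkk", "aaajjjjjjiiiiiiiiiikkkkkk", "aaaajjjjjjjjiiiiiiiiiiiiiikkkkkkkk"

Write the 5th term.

aaaaaajjjjjjjjjjjjiiiiiiiiiiiiiiiiiiiiiikkkkkkkkkkkk

Each string has the form a^{n} j^{2n} i^{4n-2} k^{2n}, where the shown terms are n = 2, 3, 4.
At n = 6 the blocks have lengths 6, 12, 22, 12.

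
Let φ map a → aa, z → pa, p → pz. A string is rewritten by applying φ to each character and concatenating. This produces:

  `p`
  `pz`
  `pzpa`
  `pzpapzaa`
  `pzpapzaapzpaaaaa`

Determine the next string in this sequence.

Applying the rule to each of the 16 symbols of pzpapzaapzpaaaaa gives the pieces pz pa pz aa pz pa aa aa pz pa pz aa aa aa aa aa, which concatenate to the answer.

pzpapzaapzpaaaaapzpapzaaaaaaaaaa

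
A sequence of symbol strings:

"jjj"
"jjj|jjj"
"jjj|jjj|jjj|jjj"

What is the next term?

jjj|jjj|jjj|jjj|jjj|jjj|jjj|jjj

Every step duplicates the string with '|' between the halves.
One more doubling of jjj|jjj|jjj|jjj gives the answer.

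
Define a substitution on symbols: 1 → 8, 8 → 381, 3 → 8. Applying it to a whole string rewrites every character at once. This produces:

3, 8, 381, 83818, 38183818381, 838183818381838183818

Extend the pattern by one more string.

φ(838183818381838183818) expands symbol-by-symbol to 381 8 381 8 381 8 381 8 381 8 381 8 381 8 381 8 381 8 381 8 381; joining the 21 pieces gives the next term.

3818381838183818381838183818381838183818381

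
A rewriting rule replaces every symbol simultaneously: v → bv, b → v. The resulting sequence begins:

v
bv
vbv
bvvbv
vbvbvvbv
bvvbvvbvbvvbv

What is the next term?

vbvbvvbvbvvbvvbvbvvbv

Replace each of the 13 characters of bvvbvvbvbvvbv in place — v bv bv v bv bv v bv v bv bv v bv — and concatenate.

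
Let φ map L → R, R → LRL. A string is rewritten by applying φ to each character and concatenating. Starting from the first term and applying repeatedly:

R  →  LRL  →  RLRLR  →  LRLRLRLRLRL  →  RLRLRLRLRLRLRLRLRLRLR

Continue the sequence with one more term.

φ(RLRLRLRLRLRLRLRLRLRLR) expands symbol-by-symbol to LRL R LRL R LRL R LRL R LRL R LRL R LRL R LRL R LRL R LRL R LRL; joining the 21 pieces gives the next term.

LRLRLRLRLRLRLRLRLRLRLRLRLRLRLRLRLRLRLRLRLRL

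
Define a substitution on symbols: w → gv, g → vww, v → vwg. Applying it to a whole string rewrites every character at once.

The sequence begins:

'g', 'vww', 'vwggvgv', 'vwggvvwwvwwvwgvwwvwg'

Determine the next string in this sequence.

φ(vwggvvwwvwwvwgvwwvwg) expands symbol-by-symbol to vwg gv vww vww vwg vwg gv gv vwg gv gv vwg gv vww vwg gv gv vwg gv vww; joining the 20 pieces gives the next term.

vwggvvwwvwwvwgvwggvgvvwggvgvvwggvvwwvwggvgvvwggvvww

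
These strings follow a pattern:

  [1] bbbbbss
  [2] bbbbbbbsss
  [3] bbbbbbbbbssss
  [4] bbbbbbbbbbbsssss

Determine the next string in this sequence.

The n-th term is 2n-1 b's then n-1 s's, where the shown terms are n = 3, 4, 5, 6.
Setting n = 7 gives 13, 6 characters in each block.

bbbbbbbbbbbbbssssss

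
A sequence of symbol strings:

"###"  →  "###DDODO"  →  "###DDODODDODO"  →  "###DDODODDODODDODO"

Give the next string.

Every step adds DDODO to the end: s(k+1) = s(k)·DDODO.
One more step from ###DDODODDODODDODO gives the answer.

###DDODODDODODDODODDODO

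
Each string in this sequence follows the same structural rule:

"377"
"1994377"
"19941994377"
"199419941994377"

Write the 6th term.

19941994199419941994377

Each term is the previous one with 1994 prepended.
From 199419941994377, 2 further steps: 199419941994377 → 1994199419941994377 → (answer).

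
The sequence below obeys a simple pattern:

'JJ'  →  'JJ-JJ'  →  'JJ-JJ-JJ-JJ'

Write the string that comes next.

s(k+1) = s(k)·-·s(k) — each term doubles the last with '-' between the halves.
One more doubling of JJ-JJ-JJ-JJ gives the answer.

JJ-JJ-JJ-JJ-JJ-JJ-JJ-JJ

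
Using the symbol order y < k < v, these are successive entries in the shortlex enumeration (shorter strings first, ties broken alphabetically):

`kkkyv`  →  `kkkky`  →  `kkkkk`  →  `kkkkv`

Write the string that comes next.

The successor of kkkkv increments the rightmost position that isn't already v and resets every position after it to y.

kkkvy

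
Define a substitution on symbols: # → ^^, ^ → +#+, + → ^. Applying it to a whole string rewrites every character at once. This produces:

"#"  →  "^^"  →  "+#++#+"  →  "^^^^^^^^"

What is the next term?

Expanding ^^^^^^^^: ^→+#+, ^→+#+, ^→+#+, ^→+#+, ^→+#+, ^→+#+, ^→+#+, ^→+#+. Concatenated: +#+ +#+ +#+ +#+ +#+ +#+ +#+ +#+.

+#++#++#++#++#++#++#++#+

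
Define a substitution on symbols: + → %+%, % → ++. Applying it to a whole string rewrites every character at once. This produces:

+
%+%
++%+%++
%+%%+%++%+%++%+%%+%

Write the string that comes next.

++%+%++++%+%++%+%%+%++%+%++%+%%+%++%+%++++%+%++

Replace each of the 19 characters of %+%%+%++%+%++%+%%+% in place — ++ %+% ++ ++ %+% ++ %+% %+% ++ %+% ++ %+% %+% ++ %+% ++ ++ %+% ++ — and concatenate.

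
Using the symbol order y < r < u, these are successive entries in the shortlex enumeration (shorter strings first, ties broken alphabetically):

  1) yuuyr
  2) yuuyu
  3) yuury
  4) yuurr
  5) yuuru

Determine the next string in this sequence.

Treat yuuru as a base-3 numeral over the given alphabet and add one, carrying through any trailing u's.

yuuuy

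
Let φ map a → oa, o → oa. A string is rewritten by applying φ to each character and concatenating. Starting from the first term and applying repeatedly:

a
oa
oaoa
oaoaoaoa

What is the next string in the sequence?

Apply φ to oaoaoaoa symbol by symbol: o→oa, a→oa, o→oa, a→oa, o→oa, a→oa, o→oa, a→oa; joined: oa oa oa oa oa oa oa oa.

oaoaoaoaoaoaoaoa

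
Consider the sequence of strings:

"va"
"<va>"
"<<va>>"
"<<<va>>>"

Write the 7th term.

s(k+1) = <·s(k)·>, so each term gains < as a prefix and > as a suffix.
From <<<va>>>, 3 further steps: <<<va>>> → <<<<va>>>> → <<<<<va>>>>> → (answer).

<<<<<<va>>>>>>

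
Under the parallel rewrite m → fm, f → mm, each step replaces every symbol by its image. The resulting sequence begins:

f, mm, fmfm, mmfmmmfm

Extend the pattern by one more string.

Apply φ to mmfmmmfm symbol by symbol: m→fm, m→fm, f→mm, m→fm, m→fm, m→fm, f→mm, m→fm; joined: fm fm mm fm fm fm mm fm.

fmfmmmfmfmfmmmfm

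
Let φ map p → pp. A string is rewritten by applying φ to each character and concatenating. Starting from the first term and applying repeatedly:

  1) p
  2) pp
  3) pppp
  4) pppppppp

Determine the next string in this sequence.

pppppppppppppppp

Rewriting each symbol of pppppppp: p→pp, p→pp, p→pp, p→pp, p→pp, p→pp, p→pp, p→pp, which concatenates to pp pp pp pp pp pp pp pp.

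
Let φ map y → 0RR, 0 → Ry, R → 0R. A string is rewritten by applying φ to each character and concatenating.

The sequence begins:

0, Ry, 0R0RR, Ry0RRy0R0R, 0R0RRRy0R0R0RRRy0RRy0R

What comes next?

Ry0RRy0R0R0R0RRRy0RRy0RRy0R0R0R0RRRy0R0R0RRRy0R

φ(0R0RRRy0R0R0RRRy0RRy0R) expands symbol-by-symbol to Ry 0R Ry 0R 0R 0R 0RR Ry 0R Ry 0R Ry 0R 0R 0R 0RR Ry 0R 0R 0RR Ry 0R; joining the 22 pieces gives the next term.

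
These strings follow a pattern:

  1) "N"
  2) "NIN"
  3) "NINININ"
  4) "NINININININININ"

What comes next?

Every step duplicates the string with 'I' between the halves.
So the next term is two copies of NINININININININ with 'I' between the halves.

NINININININININININININININININ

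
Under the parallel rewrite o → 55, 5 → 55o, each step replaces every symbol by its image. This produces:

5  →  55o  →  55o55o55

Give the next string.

Rewriting each symbol of 55o55o55: 5→55o, 5→55o, o→55, 5→55o, 5→55o, o→55, 5→55o, 5→55o, which concatenates to 55o 55o 55 55o 55o 55 55o 55o.

55o55o5555o55o5555o55o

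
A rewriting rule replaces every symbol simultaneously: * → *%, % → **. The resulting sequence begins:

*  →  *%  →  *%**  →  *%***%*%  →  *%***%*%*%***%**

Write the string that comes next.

Rewriting the 16 symbols of *%***%*%*%***%** one by one yields *% ** *% *% *% ** *% ** *% ** *% *% *% ** *% *%; concatenated:

*%***%*%*%***%***%***%*%*%***%*%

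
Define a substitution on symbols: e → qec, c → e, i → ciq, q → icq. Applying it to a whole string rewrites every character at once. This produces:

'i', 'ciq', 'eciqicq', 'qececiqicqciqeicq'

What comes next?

φ(qececiqicqciqeicq) expands symbol-by-symbol to icq qec e qec e ciq icq ciq e icq e ciq icq qec ciq e icq; joining the 17 pieces gives the next term.

icqqeceqececiqicqciqeicqeciqicqqecciqeicq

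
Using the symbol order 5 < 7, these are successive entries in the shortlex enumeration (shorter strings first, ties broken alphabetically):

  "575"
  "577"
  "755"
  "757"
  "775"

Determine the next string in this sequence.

777

Treat 775 as a base-2 numeral over the given alphabet and add one, carrying through any trailing 7's.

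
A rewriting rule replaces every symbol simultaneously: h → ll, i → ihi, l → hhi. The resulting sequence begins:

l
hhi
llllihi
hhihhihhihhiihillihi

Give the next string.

llllihillllihillllihillllihiihillihihhihhiihillihi

φ(hhihhihhihhiihillihi) expands symbol-by-symbol to ll ll ihi ll ll ihi ll ll ihi ll ll ihi ihi ll ihi hhi hhi ihi ll ihi; joining the 20 pieces gives the next term.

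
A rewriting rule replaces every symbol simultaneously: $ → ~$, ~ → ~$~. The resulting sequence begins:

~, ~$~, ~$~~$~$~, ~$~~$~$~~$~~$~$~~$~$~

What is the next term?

Rewriting the 21 symbols of ~$~~$~$~~$~~$~$~~$~$~ one by one yields ~$~ ~$ ~$~ ~$~ ~$ ~$~ ~$ ~$~ ~$~ ~$ ~$~ ~$~ ~$ ~$~ ~$ ~$~ ~$~ ~$ ~$~ ~$ ~$~; concatenated:

~$~~$~$~~$~~$~$~~$~$~~$~~$~$~~$~~$~$~~$~$~~$~~$~$~~$~$~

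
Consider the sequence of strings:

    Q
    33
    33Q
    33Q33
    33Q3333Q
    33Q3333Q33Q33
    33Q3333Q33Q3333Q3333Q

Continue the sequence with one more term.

33Q3333Q33Q3333Q3333Q33Q3333Q33Q33

This is a Fibonacci-style word recurrence s(k) = s(k−1)·s(k−2): e.g. 33·Q = 33Q.
So term 8 is 33Q3333Q33Q3333Q3333Q·33Q3333Q33Q33.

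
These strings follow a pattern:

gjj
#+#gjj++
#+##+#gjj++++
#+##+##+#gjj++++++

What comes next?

Each term wraps the previous one in #+# on the left and ++ on the right.
Applying this once more to #+##+##+#gjj++++++:

#+##+##+##+#gjj++++++++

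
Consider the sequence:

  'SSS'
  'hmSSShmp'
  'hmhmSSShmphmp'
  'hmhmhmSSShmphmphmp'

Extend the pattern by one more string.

Each term wraps the previous one in hm on the left and hmp on the right.
So the next term is hm·hmhmhmSSShmphmphmp·hmp.

hmhmhmhmSSShmphmphmphmp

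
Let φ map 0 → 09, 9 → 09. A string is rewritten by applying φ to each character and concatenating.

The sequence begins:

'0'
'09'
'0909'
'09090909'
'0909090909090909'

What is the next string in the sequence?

Rewriting the 16 symbols of 0909090909090909 one by one yields 09 09 09 09 09 09 09 09 09 09 09 09 09 09 09 09; concatenated:

09090909090909090909090909090909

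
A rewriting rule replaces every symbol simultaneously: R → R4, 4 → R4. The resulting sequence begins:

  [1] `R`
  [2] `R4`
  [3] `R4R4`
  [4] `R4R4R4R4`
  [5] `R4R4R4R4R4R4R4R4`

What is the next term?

R4R4R4R4R4R4R4R4R4R4R4R4R4R4R4R4

Applying the rule to each of the 16 symbols of R4R4R4R4R4R4R4R4 gives the pieces R4 R4 R4 R4 R4 R4 R4 R4 R4 R4 R4 R4 R4 R4 R4 R4, which concatenate to the answer.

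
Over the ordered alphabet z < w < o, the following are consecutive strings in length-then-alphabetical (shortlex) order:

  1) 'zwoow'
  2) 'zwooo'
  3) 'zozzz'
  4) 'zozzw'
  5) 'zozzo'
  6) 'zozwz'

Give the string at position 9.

Advancing 3 positions from zozwz through zozwz → zozww → zozwo reaches term 9.

zozoz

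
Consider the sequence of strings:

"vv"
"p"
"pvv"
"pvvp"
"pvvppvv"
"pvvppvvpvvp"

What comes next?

pvvppvvpvvppvvppvv

This is a Fibonacci-style word recurrence s(k) = s(k−1)·s(k−2): e.g. p·vv = pvv.
The next term joins pvvppvvpvvp and pvvppvv.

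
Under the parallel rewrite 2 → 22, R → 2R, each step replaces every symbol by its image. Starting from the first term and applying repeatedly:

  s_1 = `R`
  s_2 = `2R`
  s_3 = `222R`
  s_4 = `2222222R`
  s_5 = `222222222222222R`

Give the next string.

Rewriting the 16 symbols of 222222222222222R one by one yields 22 22 22 22 22 22 22 22 22 22 22 22 22 22 22 2R; concatenated:

2222222222222222222222222222222R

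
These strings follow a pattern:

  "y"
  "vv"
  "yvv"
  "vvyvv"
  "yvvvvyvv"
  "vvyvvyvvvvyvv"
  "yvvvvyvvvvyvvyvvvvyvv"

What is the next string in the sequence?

This is a Fibonacci-style word recurrence s(k) = s(k−2)·s(k−1): e.g. y·vv = yvv.
Continuing: vvyvvyvvvvyvv · yvvvvyvvvvyvvyvvvvyvv gives term 8.

vvyvvyvvvvyvvyvvvvyvvvvyvvyvvvvyvv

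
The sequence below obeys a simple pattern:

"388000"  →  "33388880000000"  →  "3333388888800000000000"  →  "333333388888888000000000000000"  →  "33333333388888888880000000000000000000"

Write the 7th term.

333333333333388888888888888000000000000000000000000000

The n-th term is 2n-1 3's then 2n 8's then 4n-1 0's (n = 1, 2, …).
For term 7, n = 7, so the run lengths are 13, 14, 27.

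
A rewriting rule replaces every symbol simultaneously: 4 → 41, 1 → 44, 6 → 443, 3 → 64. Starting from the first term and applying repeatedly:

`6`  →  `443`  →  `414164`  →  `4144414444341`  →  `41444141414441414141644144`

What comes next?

φ(41444141414441414141644144) expands symbol-by-symbol to 41 44 41 41 41 44 41 44 41 44 41 41 41 44 41 44 41 44 41 44 443 41 41 44 41 41; joining the 26 pieces gives the next term.

41444141414441444144414141444144414441444434141444141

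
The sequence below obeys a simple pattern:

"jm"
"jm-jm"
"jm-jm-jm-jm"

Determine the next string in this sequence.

jm-jm-jm-jm-jm-jm-jm-jm

Every step duplicates the string with '-' between the halves.
One more doubling of jm-jm-jm-jm gives the answer.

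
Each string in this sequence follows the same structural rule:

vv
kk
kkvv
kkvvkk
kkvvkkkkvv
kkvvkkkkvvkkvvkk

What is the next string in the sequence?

kkvvkkkkvvkkvvkkkkvvkkkkvv

This is a Fibonacci-style word recurrence s(k) = s(k−1)·s(k−2): e.g. kk·vv = kkvv.
Continuing: kkvvkkkkvvkkvvkk · kkvvkkkkvv gives term 7.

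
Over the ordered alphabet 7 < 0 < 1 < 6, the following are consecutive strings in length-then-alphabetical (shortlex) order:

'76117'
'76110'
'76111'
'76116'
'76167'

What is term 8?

Continuing the enumeration 3 steps past 76167: 76167 → 76160 → 76161 → (answer).

76166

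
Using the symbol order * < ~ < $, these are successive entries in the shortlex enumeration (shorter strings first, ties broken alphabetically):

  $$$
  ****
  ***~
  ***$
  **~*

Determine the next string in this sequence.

The successor of **~* increments the rightmost position that isn't already $ and resets every position after it to *.

**~~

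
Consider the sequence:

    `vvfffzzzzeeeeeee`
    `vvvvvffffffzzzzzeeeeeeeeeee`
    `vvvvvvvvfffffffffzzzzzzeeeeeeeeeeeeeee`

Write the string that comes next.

Term n consists of 3n-1 v's, followed by 3n f's, followed by n+3 z's, followed by 4n+3 e's (n = 1, 2, …).
For the next term, n = 4, so the run lengths are 11, 12, 7, 19.

vvvvvvvvvvvffffffffffffzzzzzzzeeeeeeeeeeeeeeeeeee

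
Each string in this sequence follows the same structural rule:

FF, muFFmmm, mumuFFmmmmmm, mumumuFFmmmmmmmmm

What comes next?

Every step adds mu to the front and mmm to the end of the previous string.
So the next term is mu·mumumuFFmmmmmmmmm·mmm.

mumumumuFFmmmmmmmmmmmm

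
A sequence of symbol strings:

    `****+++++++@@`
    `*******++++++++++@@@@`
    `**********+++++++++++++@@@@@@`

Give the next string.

Reading off run lengths: * runs 4, 7, 10; + runs 7, 10, 13; @ runs 2, 4, 6 — each is linear in n, where the shown terms are n = 2, 3, 4.
Setting n = 5 gives 13, 16, 8 characters in each block.

*************++++++++++++++++@@@@@@@@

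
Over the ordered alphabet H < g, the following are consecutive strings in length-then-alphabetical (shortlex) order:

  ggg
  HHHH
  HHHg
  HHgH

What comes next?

HHgg

Treat HHgH as a base-2 numeral over the given alphabet and add one, carrying through any trailing g's.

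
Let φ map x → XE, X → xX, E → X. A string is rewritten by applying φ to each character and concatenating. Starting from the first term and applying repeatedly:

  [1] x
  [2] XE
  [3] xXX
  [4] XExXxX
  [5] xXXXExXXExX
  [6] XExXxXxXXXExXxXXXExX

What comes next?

Rewriting the 20 symbols of XExXxXxXXXExXxXXXExX one by one yields xX X XE xX XE xX XE xX xX xX X XE xX XE xX xX xX X XE xX; concatenated:

xXXXExXXExXXExXxXxXXXExXXExXxXxXXXExX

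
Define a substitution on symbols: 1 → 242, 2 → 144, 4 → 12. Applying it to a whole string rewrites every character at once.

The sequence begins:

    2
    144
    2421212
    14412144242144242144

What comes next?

φ(14412144242144242144) expands symbol-by-symbol to 242 12 12 242 144 242 12 12 144 12 144 242 12 12 144 12 144 242 12 12; joining the 20 pieces gives the next term.

24212122421442421212144121442421212144121442421212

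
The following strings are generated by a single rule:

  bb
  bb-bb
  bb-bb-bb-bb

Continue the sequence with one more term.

Each string is two copies of the previous one joined by '-'.
Doubling bb-bb-bb-bb with '-' between the halves:

bb-bb-bb-bb-bb-bb-bb-bb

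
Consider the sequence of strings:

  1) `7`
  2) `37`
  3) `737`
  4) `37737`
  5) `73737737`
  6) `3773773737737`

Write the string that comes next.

Each term (from the third on) is the two preceding terms concatenated in order: term 3 = 7·37 = 737.
So term 7 is 73737737·3773773737737.

737377373773773737737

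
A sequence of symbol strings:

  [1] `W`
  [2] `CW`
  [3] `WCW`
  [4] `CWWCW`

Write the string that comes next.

WCWCWWCW

This is a Fibonacci-style word recurrence s(k) = s(k−2)·s(k−1): e.g. W·CW = WCW.
The next term joins WCW and CWWCW.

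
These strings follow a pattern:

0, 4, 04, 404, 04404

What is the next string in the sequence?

This is a Fibonacci-style word recurrence s(k) = s(k−2)·s(k−1): e.g. 0·4 = 04.
So term 6 is 404·04404.

40404404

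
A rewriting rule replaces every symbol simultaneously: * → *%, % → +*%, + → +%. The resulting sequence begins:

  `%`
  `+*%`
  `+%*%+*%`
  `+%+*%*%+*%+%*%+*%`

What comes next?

Replace each of the 17 characters of +%+*%*%+*%+%*%+*% in place — +% +*% +% *% +*% *% +*% +% *% +*% +% +*% *% +*% +% *% +*% — and concatenate.

+%+*%+%*%+*%*%+*%+%*%+*%+%+*%*%+*%+%*%+*%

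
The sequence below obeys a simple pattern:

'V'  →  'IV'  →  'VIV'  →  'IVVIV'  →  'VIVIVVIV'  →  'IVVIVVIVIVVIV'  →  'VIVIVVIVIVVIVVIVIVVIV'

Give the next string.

IVVIVVIVIVVIVVIVIVVIVIVVIVVIVIVVIV

This is a Fibonacci-style word recurrence s(k) = s(k−2)·s(k−1): e.g. V·IV = VIV.
The next term joins IVVIVVIVIVVIV and VIVIVVIVIVVIVVIVIVVIV.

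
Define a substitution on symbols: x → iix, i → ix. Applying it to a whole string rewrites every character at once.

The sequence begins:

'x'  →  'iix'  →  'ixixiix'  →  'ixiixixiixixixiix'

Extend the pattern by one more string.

ixiixixixiixixiixixixiixixiixixiixixixiix

Applying the rule to each of the 17 symbols of ixiixixiixixixiix gives the pieces ix iix ix ix iix ix iix ix ix iix ix iix ix iix ix ix iix, which concatenate to the answer.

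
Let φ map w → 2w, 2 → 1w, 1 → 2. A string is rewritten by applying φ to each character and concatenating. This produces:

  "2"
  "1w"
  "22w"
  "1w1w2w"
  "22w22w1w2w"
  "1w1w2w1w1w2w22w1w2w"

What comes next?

22w22w1w2w22w22w1w2w1w1w2w22w1w2w

Applying the rule to each of the 19 symbols of 1w1w2w1w1w2w22w1w2w gives the pieces 2 2w 2 2w 1w 2w 2 2w 2 2w 1w 2w 1w 1w 2w 2 2w 1w 2w, which concatenate to the answer.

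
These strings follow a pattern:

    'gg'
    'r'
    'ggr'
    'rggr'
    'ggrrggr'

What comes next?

rggrggrrggr

From term 3 onward, concatenate the second-to-last term with the last: gg·r = ggr, r·ggr = rggr, …
Continuing: rggr · ggrrggr gives term 6.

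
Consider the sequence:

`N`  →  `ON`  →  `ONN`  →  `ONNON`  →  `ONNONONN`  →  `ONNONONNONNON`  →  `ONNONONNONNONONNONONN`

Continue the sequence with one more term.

Each term (from the third on) is the previous term followed by the one before it: term 3 = ON·N = ONN.
The next term joins ONNONONNONNONONNONONN and ONNONONNONNON.

ONNONONNONNONONNONONNONNONONNONNON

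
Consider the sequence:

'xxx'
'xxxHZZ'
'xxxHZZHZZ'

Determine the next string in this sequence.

Every step adds HZZ to the end: s(k+1) = s(k)·HZZ.
Applying this once more to xxxHZZHZZ:

xxxHZZHZZHZZ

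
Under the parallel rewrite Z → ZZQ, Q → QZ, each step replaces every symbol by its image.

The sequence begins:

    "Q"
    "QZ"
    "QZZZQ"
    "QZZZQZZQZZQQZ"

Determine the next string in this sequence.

Applying the rule to each of the 13 symbols of QZZZQZZQZZQQZ gives the pieces QZ ZZQ ZZQ ZZQ QZ ZZQ ZZQ QZ ZZQ ZZQ QZ QZ ZZQ, which concatenate to the answer.

QZZZQZZQZZQQZZZQZZQQZZZQZZQQZQZZZQ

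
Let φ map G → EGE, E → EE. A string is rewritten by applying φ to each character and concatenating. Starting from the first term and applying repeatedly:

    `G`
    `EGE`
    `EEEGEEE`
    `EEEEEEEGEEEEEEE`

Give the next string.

EEEEEEEEEEEEEEEGEEEEEEEEEEEEEEE

Applying the rule to each of the 15 symbols of EEEEEEEGEEEEEEE gives the pieces EE EE EE EE EE EE EE EGE EE EE EE EE EE EE EE, which concatenate to the answer.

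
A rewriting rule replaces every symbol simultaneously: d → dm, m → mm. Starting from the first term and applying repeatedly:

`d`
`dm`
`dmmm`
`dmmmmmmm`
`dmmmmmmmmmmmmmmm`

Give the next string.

dmmmmmmmmmmmmmmmmmmmmmmmmmmmmmmm

Applying the rule to each of the 16 symbols of dmmmmmmmmmmmmmmm gives the pieces dm mm mm mm mm mm mm mm mm mm mm mm mm mm mm mm, which concatenate to the answer.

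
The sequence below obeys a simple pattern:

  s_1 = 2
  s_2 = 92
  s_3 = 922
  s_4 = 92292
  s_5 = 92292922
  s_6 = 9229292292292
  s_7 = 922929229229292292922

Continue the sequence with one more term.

9229292292292922929229229292292292

This is a Fibonacci-style word recurrence s(k) = s(k−1)·s(k−2): e.g. 92·2 = 922.
So term 8 is 922929229229292292922·9229292292292.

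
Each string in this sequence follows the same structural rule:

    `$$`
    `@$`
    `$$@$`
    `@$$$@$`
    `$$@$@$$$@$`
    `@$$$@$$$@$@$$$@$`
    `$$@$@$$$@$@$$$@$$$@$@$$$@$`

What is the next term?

Each term (from the third on) is the two preceding terms concatenated in order: term 3 = $$·@$ = $$@$.
The next term joins @$$$@$$$@$@$$$@$ and $$@$@$$$@$@$$$@$$$@$@$$$@$.

@$$$@$$$@$@$$$@$$$@$@$$$@$@$$$@$$$@$@$$$@$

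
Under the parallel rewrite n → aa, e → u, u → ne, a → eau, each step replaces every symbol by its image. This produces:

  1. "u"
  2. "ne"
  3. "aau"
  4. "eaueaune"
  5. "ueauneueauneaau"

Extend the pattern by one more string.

Applying the rule to each of the 15 symbols of ueauneueauneaau gives the pieces ne u eau ne aa u ne u eau ne aa u eau eau ne, which concatenate to the answer.

neueauneaauneueauneaaueaueaune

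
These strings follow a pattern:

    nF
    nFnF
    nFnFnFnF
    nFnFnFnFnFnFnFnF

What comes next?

Each string is two copies of the previous one concatenated.
Doubling nFnFnFnFnFnFnFnF:

nFnFnFnFnFnFnFnFnFnFnFnFnFnFnFnF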